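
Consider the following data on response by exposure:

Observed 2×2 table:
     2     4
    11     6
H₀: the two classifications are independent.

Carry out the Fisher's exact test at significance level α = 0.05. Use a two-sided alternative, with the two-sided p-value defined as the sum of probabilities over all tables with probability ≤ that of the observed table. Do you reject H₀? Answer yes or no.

Margins: r₁=6, r₂=17, c₁=13, c₂=10, n=23
p_obs = C(6,2)·C(17,11)/C(23,13); sum pmf over tables with pmf ≤ p_obs
p-value (two-sided) = 0.34129
At α=0.05: p ≥ α → fail to reject H₀

reject H₀: no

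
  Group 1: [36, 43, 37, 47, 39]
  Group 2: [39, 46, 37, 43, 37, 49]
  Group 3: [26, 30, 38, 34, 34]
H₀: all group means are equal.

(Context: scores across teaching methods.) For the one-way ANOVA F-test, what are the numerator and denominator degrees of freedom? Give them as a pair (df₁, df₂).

k = 3 groups, N = 16 total
df = (k−1, N−k) = (3−1, 16−3) = (2, 13)

degrees of freedom = [2, 13]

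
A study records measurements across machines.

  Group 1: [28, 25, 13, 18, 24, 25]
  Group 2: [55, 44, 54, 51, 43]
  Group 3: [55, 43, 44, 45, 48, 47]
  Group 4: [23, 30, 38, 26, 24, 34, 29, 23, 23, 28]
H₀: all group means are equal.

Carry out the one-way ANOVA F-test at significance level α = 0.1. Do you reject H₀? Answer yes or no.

reject H₀: yes

Group means [22.17, 49.40, 47.00, 27.80], grand mean 34.815
SSB = Σnᵢ(x̄ᵢ−x̄)² = 3406.441; SSW = ΣΣ(x−x̄ᵢ)² = 609.633
MSB = 3406.441/3 = 1135.4802; MSW = 609.633/23 = 26.5058
F = MSB/MSW = 42.8389
df = (3, 23)
p-value (upper-tail) = 0.00000
At α=0.1: p < α → reject H₀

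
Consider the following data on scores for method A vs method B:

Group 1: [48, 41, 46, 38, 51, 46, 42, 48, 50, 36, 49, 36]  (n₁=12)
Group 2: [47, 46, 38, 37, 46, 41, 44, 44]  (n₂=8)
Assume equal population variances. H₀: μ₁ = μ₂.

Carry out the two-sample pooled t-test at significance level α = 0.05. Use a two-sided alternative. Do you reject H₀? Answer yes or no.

x̄₁=44.250, s₁=5.446, n₁=12
x̄₂=42.875, s₂=3.796, n₂=8
s_p² = [11·5.446² + 7·3.796²]/18 = 23.7292
SE = √(s_p²·(1/12+1/8)) = 2.2234
t = (44.250−42.875)/2.2234 = 0.6184
df = 18
p-value (two-sided) = 0.54405
At α=0.05: p ≥ α → fail to reject H₀

reject H₀: no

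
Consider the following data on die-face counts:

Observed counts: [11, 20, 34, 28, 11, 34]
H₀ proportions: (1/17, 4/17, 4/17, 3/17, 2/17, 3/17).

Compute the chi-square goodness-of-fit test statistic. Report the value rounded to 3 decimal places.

test statistic = 11.941

n = 138; E_i = n·p_i = [8.12, 32.47, 32.47, 24.35, 16.24, 24.35]
χ² = (11−8.12)²/8.12 + (20−32.47)²/32.47 + (34−32.47)²/32.47 + (28−24.35)²/24.35 + (11−16.24)²/16.24 + (34−24.35)²/24.35 = 11.9408
df = 5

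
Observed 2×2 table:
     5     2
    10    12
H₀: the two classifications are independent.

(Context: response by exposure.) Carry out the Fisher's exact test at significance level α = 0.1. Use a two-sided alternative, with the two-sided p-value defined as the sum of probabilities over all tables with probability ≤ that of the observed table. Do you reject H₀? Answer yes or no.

reject H₀: no

Margins: r₁=7, r₂=22, c₁=15, c₂=14, n=29
p_obs = C(7,5)·C(22,10)/C(29,15); sum pmf over tables with pmf ≤ p_obs
p-value (two-sided) = 0.38985
At α=0.1: p ≥ α → fail to reject H₀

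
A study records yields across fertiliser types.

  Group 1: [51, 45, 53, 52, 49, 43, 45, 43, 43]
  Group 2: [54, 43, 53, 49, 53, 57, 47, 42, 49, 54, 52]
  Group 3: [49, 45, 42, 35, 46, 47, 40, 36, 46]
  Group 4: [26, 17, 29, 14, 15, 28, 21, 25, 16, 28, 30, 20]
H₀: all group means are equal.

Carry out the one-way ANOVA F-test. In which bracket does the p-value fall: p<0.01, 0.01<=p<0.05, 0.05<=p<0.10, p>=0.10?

p-value bracket: p<0.01

Group means [47.11, 50.27, 42.89, 22.42], grand mean 39.805
SSB = Σnᵢ(x̄ᵢ−x̄)² = 5399.563; SSW = ΣΣ(x−x̄ᵢ)² = 946.876
MSB = 5399.563/3 = 1799.8543; MSW = 946.876/37 = 25.5913
F = MSB/MSW = 70.3308
df = (3, 37)
p-value (upper-tail) = 0.00000
→ bracket: p<0.01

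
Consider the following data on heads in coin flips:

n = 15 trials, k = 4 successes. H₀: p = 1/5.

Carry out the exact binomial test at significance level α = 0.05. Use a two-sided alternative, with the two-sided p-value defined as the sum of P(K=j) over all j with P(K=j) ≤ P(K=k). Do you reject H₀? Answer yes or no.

reject H₀: no

Exact binomial: n=15, k=4, p₀=1/5=0.2000
P(X=j) = C(n,j)·p₀^j·(1−p₀)^(n−j); p = Σ P(X=j) over j with P(X=j) ≤ P(X=4)
p-value (two-sided) = 0.51896
At α=0.05: p ≥ α → fail to reject H₀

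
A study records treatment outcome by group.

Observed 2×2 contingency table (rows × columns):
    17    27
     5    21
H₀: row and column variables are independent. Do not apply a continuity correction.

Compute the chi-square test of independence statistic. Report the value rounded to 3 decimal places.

test statistic = 2.856

Row totals [44, 26], col totals [22, 48], n=70
χ² = (17−13.83)²/13.83 + (27−30.17)²/30.17 + (5−8.17)²/8.17 + (21−17.83)²/17.83 = 2.8557
df = 1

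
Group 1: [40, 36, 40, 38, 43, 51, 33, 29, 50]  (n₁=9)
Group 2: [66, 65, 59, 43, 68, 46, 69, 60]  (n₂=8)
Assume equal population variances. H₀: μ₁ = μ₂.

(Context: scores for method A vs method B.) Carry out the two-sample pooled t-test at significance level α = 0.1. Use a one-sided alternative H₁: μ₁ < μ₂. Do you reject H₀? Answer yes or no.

x̄₁=40.000, s₁=7.246, n₁=9
x̄₂=59.500, s₂=9.928, n₂=8
s_p² = [8·7.246² + 7·9.928²]/15 = 74.0000
SE = √(s_p²·(1/9+1/8)) = 4.1800
t = (40.000−59.500)/4.1800 = -4.6651
df = 15
p-value (one-sided, H₁ less) = 0.00015
At α=0.1: p < α → reject H₀

reject H₀: yes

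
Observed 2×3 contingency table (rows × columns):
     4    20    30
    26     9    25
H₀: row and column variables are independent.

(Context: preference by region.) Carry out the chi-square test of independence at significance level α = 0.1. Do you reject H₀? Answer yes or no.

reject H₀: yes

Row totals [54, 60], col totals [30, 29, 55], n=114
χ² = (4−14.21)²/14.21 + (20−13.74)²/13.74 + (30−26.05)²/26.05 + (26−15.79)²/15.79 + (9−15.26)²/15.26 + (25−28.95)²/28.95 = 20.5013
df = 2
p-value (upper-tail) = 0.00004
At α=0.1: p < α → reject H₀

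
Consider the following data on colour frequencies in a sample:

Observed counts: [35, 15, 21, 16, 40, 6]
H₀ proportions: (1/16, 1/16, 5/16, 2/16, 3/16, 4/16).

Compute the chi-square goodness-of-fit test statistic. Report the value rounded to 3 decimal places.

n = 133; E_i = n·p_i = [8.31, 8.31, 41.56, 16.62, 24.94, 33.25]
χ² = (35−8.31)²/8.31 + (15−8.31)²/8.31 + (21−41.56)²/41.56 + (16−16.62)²/16.62 + (40−24.94)²/24.94 + (6−33.25)²/33.25 = 132.6882
df = 5

test statistic = 132.688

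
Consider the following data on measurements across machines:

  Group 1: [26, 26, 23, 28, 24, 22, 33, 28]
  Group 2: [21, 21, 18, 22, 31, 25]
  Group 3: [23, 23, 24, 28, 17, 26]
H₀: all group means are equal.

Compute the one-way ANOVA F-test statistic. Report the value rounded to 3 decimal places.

test statistic = 1.454

Group means [26.25, 23.00, 23.50], grand mean 24.450
SSB = Σnᵢ(x̄ᵢ−x̄)² = 43.950; SSW = ΣΣ(x−x̄ᵢ)² = 257.000
MSB = 43.950/2 = 21.9750; MSW = 257.000/17 = 15.1176
F = MSB/MSW = 1.4536
df = (2, 17)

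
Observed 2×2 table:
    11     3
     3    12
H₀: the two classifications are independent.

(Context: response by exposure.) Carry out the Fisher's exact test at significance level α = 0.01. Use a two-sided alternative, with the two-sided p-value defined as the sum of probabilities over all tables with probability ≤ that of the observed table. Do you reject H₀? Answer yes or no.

Margins: r₁=14, r₂=15, c₁=14, c₂=15, n=29
p_obs = C(14,11)·C(15,3)/C(29,14); sum pmf over tables with pmf ≤ p_obs
p-value (two-sided) = 0.00281
At α=0.01: p < α → reject H₀

reject H₀: yes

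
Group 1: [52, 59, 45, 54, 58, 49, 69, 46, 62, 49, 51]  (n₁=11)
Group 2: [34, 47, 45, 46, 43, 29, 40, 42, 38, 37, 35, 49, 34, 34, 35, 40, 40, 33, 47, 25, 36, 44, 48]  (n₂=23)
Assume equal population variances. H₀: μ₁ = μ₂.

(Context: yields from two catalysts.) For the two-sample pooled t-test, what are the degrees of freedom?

df = n₁ + n₂ − 2 = 11 + 23 − 2 = 32

degrees of freedom = 32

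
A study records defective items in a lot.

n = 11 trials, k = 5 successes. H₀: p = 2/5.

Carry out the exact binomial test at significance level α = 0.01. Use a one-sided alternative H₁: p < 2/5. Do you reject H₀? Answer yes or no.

reject H₀: no

Exact binomial: n=11, k=5, p₀=2/5=0.4000
P(X≤5) from Σ C(n,i)·p₀^i·(1−p₀)^(n−i)
p-value (one-sided, H₁ less) = 0.75350
At α=0.01: p ≥ α → fail to reject H₀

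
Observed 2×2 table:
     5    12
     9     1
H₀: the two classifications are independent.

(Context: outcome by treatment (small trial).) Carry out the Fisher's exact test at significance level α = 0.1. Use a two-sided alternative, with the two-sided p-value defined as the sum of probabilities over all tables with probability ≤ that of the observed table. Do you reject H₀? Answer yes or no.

Margins: r₁=17, r₂=10, c₁=14, c₂=13, n=27
p_obs = C(17,5)·C(10,9)/C(27,14); sum pmf over tables with pmf ≤ p_obs
p-value (two-sided) = 0.00442
At α=0.1: p < α → reject H₀

reject H₀: yes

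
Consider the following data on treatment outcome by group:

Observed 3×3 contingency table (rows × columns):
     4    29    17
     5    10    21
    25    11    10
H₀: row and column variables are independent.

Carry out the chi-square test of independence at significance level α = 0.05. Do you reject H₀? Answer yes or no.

reject H₀: yes

Row totals [50, 36, 46], col totals [34, 50, 48], n=132
χ² = (4−12.88)²/12.88 + (29−18.94)²/18.94 + (17−18.18)²/18.18 + (5−9.27)²/9.27 + (10−13.64)²/13.64 + (21−13.09)²/13.09 + (25−11.85)²/11.85 + (11−17.42)²/17.42 + (10−16.73)²/16.73 = 38.9310
df = 4
p-value (upper-tail) = 0.00000
At α=0.05: p < α → reject H₀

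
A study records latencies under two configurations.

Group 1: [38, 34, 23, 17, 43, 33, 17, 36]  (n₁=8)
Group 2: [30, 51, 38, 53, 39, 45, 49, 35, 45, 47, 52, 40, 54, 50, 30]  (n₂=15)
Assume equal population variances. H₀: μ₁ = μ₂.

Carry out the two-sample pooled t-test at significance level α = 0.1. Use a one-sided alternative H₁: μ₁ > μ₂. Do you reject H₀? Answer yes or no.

reject H₀: no

x̄₁=30.125, s₁=9.862, n₁=8
x̄₂=43.867, s₂=8.088, n₂=15
s_p² = [7·9.862² + 14·8.088²]/21 = 76.0290
SE = √(s_p²·(1/8+1/15)) = 3.8174
t = (30.125−43.867)/3.8174 = -3.5998
df = 21
p-value (one-sided, H₁ greater) = 0.99916
At α=0.1: p ≥ α → fail to reject H₀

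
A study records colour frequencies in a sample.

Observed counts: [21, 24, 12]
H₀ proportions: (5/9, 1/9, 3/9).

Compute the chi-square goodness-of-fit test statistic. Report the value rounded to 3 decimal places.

n = 57; E_i = n·p_i = [31.67, 6.33, 19.00]
χ² = (21−31.67)²/31.67 + (24−6.33)²/6.33 + (12−19.00)²/19.00 = 55.4526
df = 2

test statistic = 55.453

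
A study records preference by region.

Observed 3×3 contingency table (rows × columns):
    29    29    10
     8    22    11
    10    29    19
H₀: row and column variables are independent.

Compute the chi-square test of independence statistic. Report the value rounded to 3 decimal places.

test statistic = 13.793

Row totals [68, 41, 58], col totals [47, 80, 40], n=167
χ² = (29−19.14)²/19.14 + (29−32.57)²/32.57 + (10−16.29)²/16.29 + (8−11.54)²/11.54 + (22−19.64)²/19.64 + (11−9.82)²/9.82 + (10−16.32)²/16.32 + (29−27.78)²/27.78 + (19−13.89)²/13.89 = 13.7930
df = 4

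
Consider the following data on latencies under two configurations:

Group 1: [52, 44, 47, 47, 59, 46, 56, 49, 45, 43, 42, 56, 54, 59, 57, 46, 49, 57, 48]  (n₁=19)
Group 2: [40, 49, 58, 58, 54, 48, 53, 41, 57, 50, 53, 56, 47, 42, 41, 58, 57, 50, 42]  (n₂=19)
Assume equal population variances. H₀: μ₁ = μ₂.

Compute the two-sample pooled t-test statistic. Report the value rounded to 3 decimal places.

test statistic = 0.053

x̄₁=50.316, s₁=5.677, n₁=19
x̄₂=50.211, s₂=6.511, n₂=19
s_p² = [18·5.677² + 18·6.511²]/36 = 37.3129
SE = √(s_p²·(1/19+1/19)) = 1.9818
t = (50.316−50.211)/1.9818 = 0.0531
df = 36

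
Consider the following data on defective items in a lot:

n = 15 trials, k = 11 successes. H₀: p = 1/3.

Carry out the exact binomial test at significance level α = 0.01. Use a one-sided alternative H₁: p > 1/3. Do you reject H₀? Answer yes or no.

reject H₀: yes

Exact binomial: n=15, k=11, p₀=1/3=0.3333
P(X≥11) from Σ C(n,i)·p₀^i·(1−p₀)^(n−i)
p-value (one-sided, H₁ greater) = 0.00181
At α=0.01: p < α → reject H₀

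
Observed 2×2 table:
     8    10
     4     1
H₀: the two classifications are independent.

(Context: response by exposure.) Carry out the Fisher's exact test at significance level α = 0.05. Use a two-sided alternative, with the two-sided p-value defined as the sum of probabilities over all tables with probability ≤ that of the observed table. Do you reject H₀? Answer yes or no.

Margins: r₁=18, r₂=5, c₁=12, c₂=11, n=23
p_obs = C(18,8)·C(5,4)/C(23,12); sum pmf over tables with pmf ≤ p_obs
p-value (two-sided) = 0.31677
At α=0.05: p ≥ α → fail to reject H₀

reject H₀: no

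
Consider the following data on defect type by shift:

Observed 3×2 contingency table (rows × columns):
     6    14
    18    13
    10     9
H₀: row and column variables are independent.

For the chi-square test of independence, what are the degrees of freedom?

df = (r−1)(c−1) = (3−1)·(2−1) = 2

degrees of freedom = 2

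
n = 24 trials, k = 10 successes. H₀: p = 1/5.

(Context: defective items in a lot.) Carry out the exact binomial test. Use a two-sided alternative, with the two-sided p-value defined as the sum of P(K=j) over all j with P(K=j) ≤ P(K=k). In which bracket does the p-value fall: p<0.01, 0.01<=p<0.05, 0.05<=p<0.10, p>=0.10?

Exact binomial: n=24, k=10, p₀=1/5=0.2000
P(X=j) = C(n,j)·p₀^j·(1−p₀)^(n−j); p = Σ P(X=j) over j with P(X=j) ≤ P(X=10)
p-value (two-sided) = 0.01734
→ bracket: 0.01<=p<0.05

p-value bracket: 0.01<=p<0.05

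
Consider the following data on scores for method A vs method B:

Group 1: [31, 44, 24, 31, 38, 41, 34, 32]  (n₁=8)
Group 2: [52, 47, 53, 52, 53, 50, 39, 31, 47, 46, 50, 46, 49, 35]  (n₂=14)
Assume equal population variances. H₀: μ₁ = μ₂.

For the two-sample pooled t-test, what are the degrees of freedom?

degrees of freedom = 20

df = n₁ + n₂ − 2 = 8 + 14 − 2 = 20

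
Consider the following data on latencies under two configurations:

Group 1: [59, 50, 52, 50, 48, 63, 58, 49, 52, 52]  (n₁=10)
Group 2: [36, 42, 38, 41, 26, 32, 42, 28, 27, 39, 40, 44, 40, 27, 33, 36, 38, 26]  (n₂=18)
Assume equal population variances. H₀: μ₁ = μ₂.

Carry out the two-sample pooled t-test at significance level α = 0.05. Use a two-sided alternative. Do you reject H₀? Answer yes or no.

reject H₀: yes

x̄₁=53.300, s₁=4.968, n₁=10
x̄₂=35.278, s₂=6.191, n₂=18
s_p² = [9·4.968² + 17·6.191²]/26 = 33.6043
SE = √(s_p²·(1/10+1/18)) = 2.2863
t = (53.300−35.278)/2.2863 = 7.8826
df = 26
p-value (two-sided) = 0.00000
At α=0.05: p < α → reject H₀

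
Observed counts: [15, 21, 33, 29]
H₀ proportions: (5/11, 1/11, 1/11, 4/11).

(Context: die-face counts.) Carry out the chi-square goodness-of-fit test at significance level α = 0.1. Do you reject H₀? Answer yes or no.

n = 98; E_i = n·p_i = [44.55, 8.91, 8.91, 35.64]
χ² = (15−44.55)²/44.55 + (21−8.91)²/8.91 + (33−8.91)²/8.91 + (29−35.64)²/35.64 = 102.3852
df = 3
p-value (upper-tail) = 0.00000
At α=0.1: p < α → reject H₀

reject H₀: yes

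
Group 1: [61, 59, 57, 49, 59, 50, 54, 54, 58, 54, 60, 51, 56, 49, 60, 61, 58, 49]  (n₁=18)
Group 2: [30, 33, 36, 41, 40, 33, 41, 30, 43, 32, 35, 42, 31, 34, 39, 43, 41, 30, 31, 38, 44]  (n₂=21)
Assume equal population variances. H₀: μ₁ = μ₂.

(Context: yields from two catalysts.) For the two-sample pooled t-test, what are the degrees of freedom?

df = n₁ + n₂ − 2 = 18 + 21 − 2 = 37

degrees of freedom = 37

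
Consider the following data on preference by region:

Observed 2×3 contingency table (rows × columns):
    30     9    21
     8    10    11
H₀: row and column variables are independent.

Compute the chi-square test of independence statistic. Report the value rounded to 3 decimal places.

test statistic = 5.823

Row totals [60, 29], col totals [38, 19, 32], n=89
χ² = (30−25.62)²/25.62 + (9−12.81)²/12.81 + (21−21.57)²/21.57 + (8−12.38)²/12.38 + (10−6.19)²/6.19 + (11−10.43)²/10.43 = 5.8232
df = 2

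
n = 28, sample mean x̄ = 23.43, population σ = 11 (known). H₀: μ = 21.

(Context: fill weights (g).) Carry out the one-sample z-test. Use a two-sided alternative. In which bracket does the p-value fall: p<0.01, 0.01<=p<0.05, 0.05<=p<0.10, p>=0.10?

p-value bracket: p>=0.10

SE = σ/√n = 11/√28 = 2.0788
z = (x̄−μ₀)/SE = (23.43−21)/2.0788 = 1.1689
p-value (two-sided) = 0.24243
→ bracket: p>=0.10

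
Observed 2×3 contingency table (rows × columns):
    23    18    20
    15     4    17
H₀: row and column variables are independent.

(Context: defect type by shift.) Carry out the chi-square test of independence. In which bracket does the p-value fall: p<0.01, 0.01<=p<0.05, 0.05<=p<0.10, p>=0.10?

p-value bracket: 0.05<=p<0.10

Row totals [61, 36], col totals [38, 22, 37], n=97
χ² = (23−23.90)²/23.90 + (18−13.84)²/13.84 + (20−23.27)²/23.27 + (15−14.10)²/14.10 + (4−8.16)²/8.16 + (17−13.73)²/13.73 = 4.7058
df = 2
p-value (upper-tail) = 0.09509
→ bracket: 0.05<=p<0.10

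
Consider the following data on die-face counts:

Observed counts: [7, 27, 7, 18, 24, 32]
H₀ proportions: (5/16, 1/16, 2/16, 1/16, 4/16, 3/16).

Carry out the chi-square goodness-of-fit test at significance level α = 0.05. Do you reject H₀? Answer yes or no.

reject H₀: yes

n = 115; E_i = n·p_i = [35.94, 7.19, 14.38, 7.19, 28.75, 21.56]
χ² = (7−35.94)²/35.94 + (27−7.19)²/7.19 + (7−14.38)²/14.38 + (18−7.19)²/7.19 + (24−28.75)²/28.75 + (32−21.56)²/21.56 = 103.8012
df = 5
p-value (upper-tail) = 0.00000
At α=0.05: p < α → reject H₀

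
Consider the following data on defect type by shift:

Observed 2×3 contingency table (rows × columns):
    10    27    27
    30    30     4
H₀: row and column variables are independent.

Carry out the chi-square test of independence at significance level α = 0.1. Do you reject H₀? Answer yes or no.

Row totals [64, 64], col totals [40, 57, 31], n=128
χ² = (10−20.00)²/20.00 + (27−28.50)²/28.50 + (27−15.50)²/15.50 + (30−20.00)²/20.00 + (30−28.50)²/28.50 + (4−15.50)²/15.50 = 27.2224
df = 2
p-value (upper-tail) = 0.00000
At α=0.1: p < α → reject H₀

reject H₀: yes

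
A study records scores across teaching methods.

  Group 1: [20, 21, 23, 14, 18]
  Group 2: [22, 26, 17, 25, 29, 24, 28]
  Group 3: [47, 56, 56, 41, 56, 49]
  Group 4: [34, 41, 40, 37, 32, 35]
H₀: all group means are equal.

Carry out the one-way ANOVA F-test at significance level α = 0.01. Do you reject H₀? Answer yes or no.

reject H₀: yes

Group means [19.20, 24.43, 50.83, 36.50], grand mean 32.958
SSB = Σnᵢ(x̄ᵢ−x̄)² = 3448.111; SSW = ΣΣ(x−x̄ᵢ)² = 400.848
MSB = 3448.111/3 = 1149.3702; MSW = 400.848/20 = 20.0424
F = MSB/MSW = 57.3470
df = (3, 20)
p-value (upper-tail) = 0.00000
At α=0.01: p < α → reject H₀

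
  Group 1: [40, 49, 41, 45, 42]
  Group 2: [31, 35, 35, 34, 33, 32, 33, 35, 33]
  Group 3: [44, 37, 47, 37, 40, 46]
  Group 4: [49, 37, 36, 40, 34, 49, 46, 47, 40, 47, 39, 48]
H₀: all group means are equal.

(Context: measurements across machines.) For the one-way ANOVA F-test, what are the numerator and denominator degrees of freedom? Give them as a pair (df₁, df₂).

degrees of freedom = [3, 28]

k = 4 groups, N = 32 total
df = (k−1, N−k) = (4−1, 32−4) = (3, 28)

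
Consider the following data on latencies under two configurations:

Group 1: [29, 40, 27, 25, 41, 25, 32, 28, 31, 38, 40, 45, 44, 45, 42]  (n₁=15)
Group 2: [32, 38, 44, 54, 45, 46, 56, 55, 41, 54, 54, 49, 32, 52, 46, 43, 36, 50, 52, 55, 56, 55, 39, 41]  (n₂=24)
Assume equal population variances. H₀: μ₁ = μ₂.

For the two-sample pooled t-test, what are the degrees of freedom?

df = n₁ + n₂ − 2 = 15 + 24 − 2 = 37

degrees of freedom = 37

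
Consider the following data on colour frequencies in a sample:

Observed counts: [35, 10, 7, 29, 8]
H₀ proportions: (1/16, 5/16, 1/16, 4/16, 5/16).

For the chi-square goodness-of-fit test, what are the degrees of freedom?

degrees of freedom = 4

df = k − 1 = 5 − 1 = 4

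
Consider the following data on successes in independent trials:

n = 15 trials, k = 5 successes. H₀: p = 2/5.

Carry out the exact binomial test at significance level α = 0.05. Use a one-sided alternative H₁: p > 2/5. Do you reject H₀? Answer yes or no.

Exact binomial: n=15, k=5, p₀=2/5=0.4000
P(X≥5) from Σ C(n,i)·p₀^i·(1−p₀)^(n−i)
p-value (one-sided, H₁ greater) = 0.78272
At α=0.05: p ≥ α → fail to reject H₀

reject H₀: no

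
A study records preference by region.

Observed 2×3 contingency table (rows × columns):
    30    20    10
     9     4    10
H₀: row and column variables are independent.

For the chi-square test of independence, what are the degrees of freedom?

df = (r−1)(c−1) = (2−1)·(3−1) = 2

degrees of freedom = 2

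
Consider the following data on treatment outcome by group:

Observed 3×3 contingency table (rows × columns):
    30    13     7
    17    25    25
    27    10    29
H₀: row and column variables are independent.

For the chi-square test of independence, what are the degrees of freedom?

degrees of freedom = 4

df = (r−1)(c−1) = (3−1)·(3−1) = 4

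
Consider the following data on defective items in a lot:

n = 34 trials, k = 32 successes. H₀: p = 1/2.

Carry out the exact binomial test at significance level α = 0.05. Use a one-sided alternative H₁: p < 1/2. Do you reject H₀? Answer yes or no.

Exact binomial: n=34, k=32, p₀=1/2=0.5000
P(X≤32) from Σ C(n,i)·p₀^i·(1−p₀)^(n−i)
p-value (one-sided, H₁ less) = 1.00000
At α=0.05: p ≥ α → fail to reject H₀

reject H₀: no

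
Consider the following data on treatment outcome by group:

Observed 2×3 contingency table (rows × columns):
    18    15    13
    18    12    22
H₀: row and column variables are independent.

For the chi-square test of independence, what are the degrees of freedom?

degrees of freedom = 2

df = (r−1)(c−1) = (2−1)·(3−1) = 2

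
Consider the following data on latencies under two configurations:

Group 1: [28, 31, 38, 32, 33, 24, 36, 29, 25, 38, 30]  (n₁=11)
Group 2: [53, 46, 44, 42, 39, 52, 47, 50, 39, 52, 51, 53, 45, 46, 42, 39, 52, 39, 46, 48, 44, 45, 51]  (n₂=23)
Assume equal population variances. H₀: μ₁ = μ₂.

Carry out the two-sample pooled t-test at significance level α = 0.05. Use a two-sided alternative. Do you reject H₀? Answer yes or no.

reject H₀: yes

x̄₁=31.273, s₁=4.756, n₁=11
x̄₂=46.304, s₂=4.828, n₂=23
s_p² = [10·4.756² + 22·4.828²]/32 = 23.0954
SE = √(s_p²·(1/11+1/23)) = 1.7617
t = (31.273−46.304)/1.7617 = -8.5323
df = 32
p-value (two-sided) = 0.00000
At α=0.05: p < α → reject H₀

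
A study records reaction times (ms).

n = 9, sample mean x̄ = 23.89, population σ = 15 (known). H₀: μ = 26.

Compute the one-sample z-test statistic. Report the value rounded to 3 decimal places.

SE = σ/√n = 15/√9 = 5.0000
z = (x̄−μ₀)/SE = (23.89−26)/5.0000 = -0.4220

test statistic = -0.422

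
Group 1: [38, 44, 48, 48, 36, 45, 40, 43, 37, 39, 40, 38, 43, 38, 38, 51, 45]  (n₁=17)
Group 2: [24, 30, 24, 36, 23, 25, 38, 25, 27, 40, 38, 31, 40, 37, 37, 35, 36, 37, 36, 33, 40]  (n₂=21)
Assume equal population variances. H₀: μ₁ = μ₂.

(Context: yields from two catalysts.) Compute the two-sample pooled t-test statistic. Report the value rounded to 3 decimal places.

test statistic = 5.075

x̄₁=41.824, s₁=4.461, n₁=17
x̄₂=32.952, s₂=5.979, n₂=21
s_p² = [16·4.461² + 20·5.979²]/36 = 28.7062
SE = √(s_p²·(1/17+1/21)) = 1.7480
t = (41.824−32.952)/1.7480 = 5.0750
df = 36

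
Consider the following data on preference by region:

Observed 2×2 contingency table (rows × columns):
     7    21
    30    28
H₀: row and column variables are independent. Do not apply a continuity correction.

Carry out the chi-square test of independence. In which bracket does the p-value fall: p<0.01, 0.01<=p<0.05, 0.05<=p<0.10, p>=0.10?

p-value bracket: 0.01<=p<0.05

Row totals [28, 58], col totals [37, 49], n=86
χ² = (7−12.05)²/12.05 + (21−15.95)²/15.95 + (30−24.95)²/24.95 + (28−33.05)²/33.05 = 5.5017
df = 1
p-value (upper-tail) = 0.01900
→ bracket: 0.01<=p<0.05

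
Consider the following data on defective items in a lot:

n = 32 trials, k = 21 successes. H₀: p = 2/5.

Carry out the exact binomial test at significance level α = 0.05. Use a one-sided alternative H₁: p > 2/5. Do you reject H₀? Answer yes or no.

reject H₀: yes

Exact binomial: n=32, k=21, p₀=2/5=0.4000
P(X≥21) from Σ C(n,i)·p₀^i·(1−p₀)^(n−i)
p-value (one-sided, H₁ greater) = 0.00301
At α=0.05: p < α → reject H₀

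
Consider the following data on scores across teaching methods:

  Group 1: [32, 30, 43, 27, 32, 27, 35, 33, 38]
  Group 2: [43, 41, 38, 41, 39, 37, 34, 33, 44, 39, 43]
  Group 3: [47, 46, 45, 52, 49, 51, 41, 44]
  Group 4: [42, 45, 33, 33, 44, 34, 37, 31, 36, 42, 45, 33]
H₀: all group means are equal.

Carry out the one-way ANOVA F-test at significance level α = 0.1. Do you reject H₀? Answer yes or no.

reject H₀: yes

Group means [33.00, 39.27, 46.88, 37.92], grand mean 38.975
SSB = Σnᵢ(x̄ᵢ−x̄)² = 835.002; SSW = ΣΣ(x−x̄ᵢ)² = 747.973
MSB = 835.002/3 = 278.3338; MSW = 747.973/36 = 20.7770
F = MSB/MSW = 13.3962
df = (3, 36)
p-value (upper-tail) = 0.00001
At α=0.1: p < α → reject H₀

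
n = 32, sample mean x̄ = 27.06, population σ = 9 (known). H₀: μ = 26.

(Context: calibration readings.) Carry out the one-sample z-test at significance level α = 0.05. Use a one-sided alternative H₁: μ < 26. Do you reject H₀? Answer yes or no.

SE = σ/√n = 9/√32 = 1.5910
z = (x̄−μ₀)/SE = (27.06−26)/1.5910 = 0.6663
p-value (one-sided, H₁ less) = 0.74737
At α=0.05: p ≥ α → fail to reject H₀

reject H₀: no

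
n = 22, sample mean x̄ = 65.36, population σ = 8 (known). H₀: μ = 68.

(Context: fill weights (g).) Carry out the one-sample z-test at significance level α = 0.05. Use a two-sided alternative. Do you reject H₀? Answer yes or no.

reject H₀: no

SE = σ/√n = 8/√22 = 1.7056
z = (x̄−μ₀)/SE = (65.36−68)/1.7056 = -1.5478
p-value (two-sided) = 0.12166
At α=0.05: p ≥ α → fail to reject H₀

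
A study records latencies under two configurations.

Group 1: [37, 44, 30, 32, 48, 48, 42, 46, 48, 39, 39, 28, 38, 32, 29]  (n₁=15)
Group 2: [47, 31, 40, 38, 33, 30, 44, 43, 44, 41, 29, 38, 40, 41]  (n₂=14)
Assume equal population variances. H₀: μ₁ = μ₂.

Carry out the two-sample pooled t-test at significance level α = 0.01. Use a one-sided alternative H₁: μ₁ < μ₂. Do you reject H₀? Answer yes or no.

reject H₀: no

x̄₁=38.667, s₁=7.218, n₁=15
x̄₂=38.500, s₂=5.681, n₂=14
s_p² = [14·7.218² + 13·5.681²]/27 = 42.5494
SE = √(s_p²·(1/15+1/14)) = 2.4240
t = (38.667−38.500)/2.4240 = 0.0688
df = 27
p-value (one-sided, H₁ less) = 0.52715
At α=0.01: p ≥ α → fail to reject H₀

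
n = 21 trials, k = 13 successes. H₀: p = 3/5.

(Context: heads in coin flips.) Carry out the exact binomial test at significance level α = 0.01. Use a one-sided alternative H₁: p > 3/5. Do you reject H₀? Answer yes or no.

Exact binomial: n=21, k=13, p₀=3/5=0.6000
P(X≥13) from Σ C(n,i)·p₀^i·(1−p₀)^(n−i)
p-value (one-sided, H₁ greater) = 0.52372
At α=0.01: p ≥ α → fail to reject H₀

reject H₀: no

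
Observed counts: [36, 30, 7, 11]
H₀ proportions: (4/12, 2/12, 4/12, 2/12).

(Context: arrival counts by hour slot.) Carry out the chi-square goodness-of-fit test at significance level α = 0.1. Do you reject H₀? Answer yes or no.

n = 84; E_i = n·p_i = [28.00, 14.00, 28.00, 14.00]
χ² = (36−28.00)²/28.00 + (30−14.00)²/14.00 + (7−28.00)²/28.00 + (11−14.00)²/14.00 = 36.9643
df = 3
p-value (upper-tail) = 0.00000
At α=0.1: p < α → reject H₀

reject H₀: yes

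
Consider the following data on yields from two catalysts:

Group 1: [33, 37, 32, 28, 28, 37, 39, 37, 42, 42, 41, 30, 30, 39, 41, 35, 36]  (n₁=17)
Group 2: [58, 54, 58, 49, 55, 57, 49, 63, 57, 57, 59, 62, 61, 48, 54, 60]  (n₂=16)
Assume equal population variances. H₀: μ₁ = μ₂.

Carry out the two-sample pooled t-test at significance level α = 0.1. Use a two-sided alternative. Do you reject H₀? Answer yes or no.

reject H₀: yes

x̄₁=35.706, s₁=4.793, n₁=17
x̄₂=56.312, s₂=4.586, n₂=16
s_p² = [16·4.793² + 15·4.586²]/31 = 22.0312
SE = √(s_p²·(1/17+1/16)) = 1.6349
t = (35.706−56.312)/1.6349 = -12.6042
df = 31
p-value (two-sided) = 0.00000
At α=0.1: p < α → reject H₀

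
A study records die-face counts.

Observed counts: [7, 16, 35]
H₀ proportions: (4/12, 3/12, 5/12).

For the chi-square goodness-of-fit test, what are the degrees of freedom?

degrees of freedom = 2

df = k − 1 = 3 − 1 = 2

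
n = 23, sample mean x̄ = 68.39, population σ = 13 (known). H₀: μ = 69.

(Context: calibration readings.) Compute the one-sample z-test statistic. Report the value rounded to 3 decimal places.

SE = σ/√n = 13/√23 = 2.7107
z = (x̄−μ₀)/SE = (68.39−69)/2.7107 = -0.2250

test statistic = -0.225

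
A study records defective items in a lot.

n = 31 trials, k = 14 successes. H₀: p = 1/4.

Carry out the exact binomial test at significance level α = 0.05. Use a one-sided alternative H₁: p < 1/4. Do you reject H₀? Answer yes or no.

reject H₀: no

Exact binomial: n=31, k=14, p₀=1/4=0.2500
P(X≤14) from Σ C(n,i)·p₀^i·(1−p₀)^(n−i)
p-value (one-sided, H₁ less) = 0.99589
At α=0.05: p ≥ α → fail to reject H₀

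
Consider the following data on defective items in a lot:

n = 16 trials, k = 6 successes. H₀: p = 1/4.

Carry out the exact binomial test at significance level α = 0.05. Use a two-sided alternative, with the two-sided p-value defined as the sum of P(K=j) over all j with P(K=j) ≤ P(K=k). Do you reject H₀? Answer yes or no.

Exact binomial: n=16, k=6, p₀=1/4=0.2500
P(X=j) = C(n,j)·p₀^j·(1−p₀)^(n−j); p = Σ P(X=j) over j with P(X=j) ≤ P(X=6)
p-value (two-sided) = 0.25313
At α=0.05: p ≥ α → fail to reject H₀

reject H₀: no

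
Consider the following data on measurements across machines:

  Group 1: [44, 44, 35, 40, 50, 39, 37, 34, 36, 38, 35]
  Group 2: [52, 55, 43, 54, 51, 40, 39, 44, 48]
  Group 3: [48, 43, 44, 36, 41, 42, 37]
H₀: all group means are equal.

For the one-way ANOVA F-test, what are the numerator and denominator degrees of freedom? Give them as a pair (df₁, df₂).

k = 3 groups, N = 27 total
df = (k−1, N−k) = (3−1, 27−3) = (2, 24)

degrees of freedom = [2, 24]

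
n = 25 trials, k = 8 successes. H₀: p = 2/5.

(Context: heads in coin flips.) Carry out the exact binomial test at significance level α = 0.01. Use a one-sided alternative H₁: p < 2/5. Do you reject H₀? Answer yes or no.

reject H₀: no

Exact binomial: n=25, k=8, p₀=2/5=0.4000
P(X≤8) from Σ C(n,i)·p₀^i·(1−p₀)^(n−i)
p-value (one-sided, H₁ less) = 0.27353
At α=0.01: p ≥ α → fail to reject H₀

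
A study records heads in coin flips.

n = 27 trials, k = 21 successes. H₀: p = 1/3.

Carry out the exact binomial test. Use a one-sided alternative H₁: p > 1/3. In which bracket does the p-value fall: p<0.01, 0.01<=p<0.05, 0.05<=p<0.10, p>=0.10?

Exact binomial: n=27, k=21, p₀=1/3=0.3333
P(X≥21) from Σ C(n,i)·p₀^i·(1−p₀)^(n−i)
p-value (one-sided, H₁ greater) = 0.00000
→ bracket: p<0.01

p-value bracket: p<0.01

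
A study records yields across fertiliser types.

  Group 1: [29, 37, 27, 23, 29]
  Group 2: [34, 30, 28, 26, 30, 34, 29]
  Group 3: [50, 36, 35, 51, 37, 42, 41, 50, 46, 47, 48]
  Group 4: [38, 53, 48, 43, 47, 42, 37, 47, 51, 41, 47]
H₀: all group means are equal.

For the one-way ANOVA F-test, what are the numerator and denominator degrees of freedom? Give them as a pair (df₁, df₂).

degrees of freedom = [3, 30]

k = 4 groups, N = 34 total
df = (k−1, N−k) = (4−1, 34−4) = (3, 30)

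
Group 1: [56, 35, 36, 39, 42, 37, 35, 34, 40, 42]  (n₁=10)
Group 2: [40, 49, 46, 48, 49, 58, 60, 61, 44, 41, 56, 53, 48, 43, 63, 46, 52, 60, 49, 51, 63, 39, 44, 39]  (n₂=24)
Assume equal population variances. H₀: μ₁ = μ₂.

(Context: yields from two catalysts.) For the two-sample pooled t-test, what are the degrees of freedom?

degrees of freedom = 32

df = n₁ + n₂ − 2 = 10 + 24 − 2 = 32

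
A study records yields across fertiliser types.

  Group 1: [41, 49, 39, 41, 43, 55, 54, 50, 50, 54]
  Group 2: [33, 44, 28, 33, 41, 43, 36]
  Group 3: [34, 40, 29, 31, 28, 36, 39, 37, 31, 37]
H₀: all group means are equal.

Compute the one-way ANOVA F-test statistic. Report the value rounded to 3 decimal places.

test statistic = 16.633

Group means [47.60, 36.86, 34.20], grand mean 39.852
SSB = Σnᵢ(x̄ᵢ−x̄)² = 982.550; SSW = ΣΣ(x−x̄ᵢ)² = 708.857
MSB = 982.550/2 = 491.2751; MSW = 708.857/24 = 29.5357
F = MSB/MSW = 16.6333
df = (2, 24)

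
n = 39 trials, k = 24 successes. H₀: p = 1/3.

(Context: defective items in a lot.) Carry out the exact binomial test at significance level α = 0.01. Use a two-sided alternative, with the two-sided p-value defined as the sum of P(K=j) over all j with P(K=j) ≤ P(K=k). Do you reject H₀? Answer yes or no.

Exact binomial: n=39, k=24, p₀=1/3=0.3333
P(X=j) = C(n,j)·p₀^j·(1−p₀)^(n−j); p = Σ P(X=j) over j with P(X=j) ≤ P(X=24)
p-value (two-sided) = 0.00047
At α=0.01: p < α → reject H₀

reject H₀: yes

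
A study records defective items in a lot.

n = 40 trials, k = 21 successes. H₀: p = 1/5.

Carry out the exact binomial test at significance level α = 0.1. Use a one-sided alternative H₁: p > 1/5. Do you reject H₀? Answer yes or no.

Exact binomial: n=40, k=21, p₀=1/5=0.2000
P(X≥21) from Σ C(n,i)·p₀^i·(1−p₀)^(n−i)
p-value (one-sided, H₁ greater) = 0.00001
At α=0.1: p < α → reject H₀

reject H₀: yes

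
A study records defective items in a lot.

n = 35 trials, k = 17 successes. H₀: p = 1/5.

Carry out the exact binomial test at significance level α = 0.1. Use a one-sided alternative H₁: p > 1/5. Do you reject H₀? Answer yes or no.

reject H₀: yes

Exact binomial: n=35, k=17, p₀=1/5=0.2000
P(X≥17) from Σ C(n,i)·p₀^i·(1−p₀)^(n−i)
p-value (one-sided, H₁ greater) = 0.00014
At α=0.1: p < α → reject H₀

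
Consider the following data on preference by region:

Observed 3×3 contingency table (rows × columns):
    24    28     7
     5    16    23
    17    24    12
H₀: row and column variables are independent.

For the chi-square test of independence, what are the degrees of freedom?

degrees of freedom = 4

df = (r−1)(c−1) = (3−1)·(3−1) = 4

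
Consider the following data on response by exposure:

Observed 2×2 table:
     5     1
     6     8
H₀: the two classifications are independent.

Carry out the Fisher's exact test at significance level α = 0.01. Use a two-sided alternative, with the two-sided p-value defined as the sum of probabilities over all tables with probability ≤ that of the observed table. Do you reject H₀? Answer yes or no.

reject H₀: no

Margins: r₁=6, r₂=14, c₁=11, c₂=9, n=20
p_obs = C(6,5)·C(14,6)/C(20,11); sum pmf over tables with pmf ≤ p_obs
p-value (two-sided) = 0.15712
At α=0.01: p ≥ α → fail to reject H₀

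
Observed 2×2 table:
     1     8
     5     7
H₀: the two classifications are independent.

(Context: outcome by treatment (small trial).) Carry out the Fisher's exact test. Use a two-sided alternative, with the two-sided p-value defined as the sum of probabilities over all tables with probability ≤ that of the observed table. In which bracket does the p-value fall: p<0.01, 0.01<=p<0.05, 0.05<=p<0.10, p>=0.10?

p-value bracket: p>=0.10

Margins: r₁=9, r₂=12, c₁=6, c₂=15, n=21
p_obs = C(9,1)·C(12,5)/C(21,6); sum pmf over tables with pmf ≤ p_obs
p-value (two-sided) = 0.17780
→ bracket: p>=0.10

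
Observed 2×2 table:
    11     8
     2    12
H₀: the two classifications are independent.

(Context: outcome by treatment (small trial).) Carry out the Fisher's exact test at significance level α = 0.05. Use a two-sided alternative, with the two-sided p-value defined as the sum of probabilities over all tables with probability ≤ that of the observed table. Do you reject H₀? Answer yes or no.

reject H₀: yes

Margins: r₁=19, r₂=14, c₁=13, c₂=20, n=33
p_obs = C(19,11)·C(14,2)/C(33,13); sum pmf over tables with pmf ≤ p_obs
p-value (two-sided) = 0.01508
At α=0.05: p < α → reject H₀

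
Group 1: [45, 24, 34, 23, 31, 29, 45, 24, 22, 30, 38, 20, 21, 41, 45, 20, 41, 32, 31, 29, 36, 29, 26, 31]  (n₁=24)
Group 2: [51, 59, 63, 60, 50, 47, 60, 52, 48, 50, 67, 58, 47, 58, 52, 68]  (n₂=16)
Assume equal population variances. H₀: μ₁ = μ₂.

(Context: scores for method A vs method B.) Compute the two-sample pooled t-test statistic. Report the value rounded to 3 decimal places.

x̄₁=31.125, s₁=8.061, n₁=24
x̄₂=55.625, s₂=6.908, n₂=16
s_p² = [23·8.061² + 15·6.908²]/38 = 58.1678
SE = √(s_p²·(1/24+1/16)) = 2.4615
t = (31.125−55.625)/2.4615 = -9.9531
df = 38

test statistic = -9.953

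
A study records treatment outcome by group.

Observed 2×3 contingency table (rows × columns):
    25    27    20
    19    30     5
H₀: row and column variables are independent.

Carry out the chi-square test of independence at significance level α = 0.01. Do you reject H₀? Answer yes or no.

Row totals [72, 54], col totals [44, 57, 25], n=126
χ² = (25−25.14)²/25.14 + (27−32.57)²/32.57 + (20−14.29)²/14.29 + (19−18.86)²/18.86 + (30−24.43)²/24.43 + (5−10.71)²/10.71 = 7.5589
df = 2
p-value (upper-tail) = 0.02284
At α=0.01: p ≥ α → fail to reject H₀

reject H₀: no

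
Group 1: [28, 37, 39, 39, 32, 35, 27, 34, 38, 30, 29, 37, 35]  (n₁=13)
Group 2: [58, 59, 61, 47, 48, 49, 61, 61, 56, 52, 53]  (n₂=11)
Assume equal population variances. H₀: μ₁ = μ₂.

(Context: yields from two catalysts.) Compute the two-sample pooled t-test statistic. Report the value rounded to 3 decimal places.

x̄₁=33.846, s₁=4.240, n₁=13
x̄₂=55.000, s₂=5.441, n₂=11
s_p² = [12·4.240² + 10·5.441²]/22 = 23.2587
SE = √(s_p²·(1/13+1/11)) = 1.9757
t = (33.846−55.000)/1.9757 = -10.7068
df = 22

test statistic = -10.707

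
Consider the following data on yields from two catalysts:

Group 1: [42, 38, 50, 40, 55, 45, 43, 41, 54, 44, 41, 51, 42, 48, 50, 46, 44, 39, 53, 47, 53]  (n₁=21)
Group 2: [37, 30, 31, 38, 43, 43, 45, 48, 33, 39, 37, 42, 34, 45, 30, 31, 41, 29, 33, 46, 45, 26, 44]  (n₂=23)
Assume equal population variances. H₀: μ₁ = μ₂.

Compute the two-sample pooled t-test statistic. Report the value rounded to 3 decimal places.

test statistic = 4.539

x̄₁=46.000, s₁=5.263, n₁=21
x̄₂=37.826, s₂=6.541, n₂=23
s_p² = [20·5.263² + 22·6.541²]/42 = 35.6025
SE = √(s_p²·(1/21+1/23)) = 1.8009
t = (46.000−37.826)/1.8009 = 4.5388
df = 42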